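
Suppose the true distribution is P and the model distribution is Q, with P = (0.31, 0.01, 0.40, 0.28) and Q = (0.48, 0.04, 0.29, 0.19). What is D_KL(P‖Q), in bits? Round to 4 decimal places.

D(P‖Q) = Σ p·log₂(p/q).
  0.31·log₂(0.31/0.48) = -0.19554
  0.01·log₂(0.01/0.04) = -0.02000
  0.40·log₂(0.40/0.29) = 0.18558
  0.28·log₂(0.28/0.19) = 0.15664
D(P‖Q) = 0.1267 bits.

0.1267 bits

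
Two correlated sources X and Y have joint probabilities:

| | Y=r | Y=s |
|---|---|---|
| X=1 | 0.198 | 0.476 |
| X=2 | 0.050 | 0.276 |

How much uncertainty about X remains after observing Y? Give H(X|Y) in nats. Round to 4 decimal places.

Marginals: p(X) = (0.6740, 0.3260), p(Y) = (0.2480, 0.7520).
H(X|Y) = Σ p(Y) · H(X|Y=·).
  Y=r: p=0.2480, H(X|Y=r) = 0.5026
  Y=s: p=0.7520, H(X|Y=s) = 0.6574
Weighted sum = 0.6190 nats.

0.6190 nats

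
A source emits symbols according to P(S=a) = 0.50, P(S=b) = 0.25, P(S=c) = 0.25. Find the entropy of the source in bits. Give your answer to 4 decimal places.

H(S) = −Σ p·log₂ p.
  −(0.50)·log₂(0.50) = 0.50000
  −(0.25)·log₂(0.25) = 0.50000
  −(0.25)·log₂(0.25) = 0.50000
Sum: 0.50000 + 0.50000 + 0.50000 = 1.5000 bits.

1.5000 bits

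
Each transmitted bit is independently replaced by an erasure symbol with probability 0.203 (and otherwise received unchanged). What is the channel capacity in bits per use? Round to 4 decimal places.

0.7970 bits

Binary erasure channel: capacity C = 1 − ε.
C = 1 − 0.203 = 0.7970 bits per channel use.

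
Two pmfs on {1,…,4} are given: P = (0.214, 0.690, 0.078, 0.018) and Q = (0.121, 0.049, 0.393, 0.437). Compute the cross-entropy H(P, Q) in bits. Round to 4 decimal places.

3.7809 bits

H(P,Q) = −Σ p·log₂ q.
  −0.214·log₂(0.121) = 0.65204
  −0.690·log₂(0.049) = 3.00224
  −0.078·log₂(0.393) = 0.10510
  −0.018·log₂(0.437) = 0.02150
H(P,Q) = 3.7809 bits.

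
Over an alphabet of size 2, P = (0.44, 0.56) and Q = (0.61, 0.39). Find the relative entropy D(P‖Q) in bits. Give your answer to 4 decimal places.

D(P‖Q) = Σ p·log₂(p/q).
  0.44·log₂(0.44/0.61) = -0.20737
  0.56·log₂(0.56/0.39) = 0.29229
D(P‖Q) = 0.0849 bits.

0.0849 bits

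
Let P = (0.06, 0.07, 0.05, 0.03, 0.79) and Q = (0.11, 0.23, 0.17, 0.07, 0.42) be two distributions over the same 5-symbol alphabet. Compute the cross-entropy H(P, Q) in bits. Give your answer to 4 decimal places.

1.5711 bits

H(P,Q) = −Σ p·log₂ q.
  −0.06·log₂(0.11) = 0.19107
  −0.07·log₂(0.23) = 0.14842
  −0.05·log₂(0.17) = 0.12782
  −0.03·log₂(0.07) = 0.11510
  −0.79·log₂(0.42) = 0.98872
H(P,Q) = 1.5711 bits.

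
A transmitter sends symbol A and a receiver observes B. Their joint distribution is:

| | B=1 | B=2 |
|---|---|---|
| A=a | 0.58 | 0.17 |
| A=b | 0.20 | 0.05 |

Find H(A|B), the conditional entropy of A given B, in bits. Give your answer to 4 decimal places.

0.8107 bits

Marginals: p(A) = (0.7500, 0.2500), p(B) = (0.7800, 0.2200).
H(A|B) = Σ p(B) · H(A|B=·).
  B=1: p=0.7800, H(A|B=1) = 0.8213
  B=2: p=0.2200, H(A|B=2) = 0.7732
Weighted sum = 0.8107 bits.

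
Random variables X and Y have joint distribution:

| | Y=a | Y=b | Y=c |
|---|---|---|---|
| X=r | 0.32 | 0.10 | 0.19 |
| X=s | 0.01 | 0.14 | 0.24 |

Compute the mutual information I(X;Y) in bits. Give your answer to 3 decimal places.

0.239 bits

Marginals: p(X) = (0.6100, 0.3900), p(Y) = (0.3300, 0.2400, 0.4300).
I(X;Y) = Σ p(x,y)·log₂[p(x,y)/(p(x)p(y))].
  (r,a): 0.32·log₂(1.5897) = 0.2140
  (r,b): 0.10·log₂(0.6831) = -0.0550
  (r,c): 0.19·log₂(0.7244) = -0.0884
  (s,a): 0.01·log₂(0.0777) = -0.0369
  (s,b): 0.14·log₂(1.4957) = 0.0813
  (s,c): 0.24·log₂(1.4311) = 0.1241
Sum = 0.239 bits.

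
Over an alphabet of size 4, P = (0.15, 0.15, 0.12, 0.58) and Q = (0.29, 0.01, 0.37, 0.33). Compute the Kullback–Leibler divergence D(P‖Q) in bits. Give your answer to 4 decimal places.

0.7203 bits

D(P‖Q) = Σ p·log₂(p/q).
  0.15·log₂(0.15/0.29) = -0.14266
  0.15·log₂(0.15/0.01) = 0.58603
  0.12·log₂(0.12/0.37) = -0.19494
  0.58·log₂(0.58/0.33) = 0.47188
D(P‖Q) = 0.7203 bits.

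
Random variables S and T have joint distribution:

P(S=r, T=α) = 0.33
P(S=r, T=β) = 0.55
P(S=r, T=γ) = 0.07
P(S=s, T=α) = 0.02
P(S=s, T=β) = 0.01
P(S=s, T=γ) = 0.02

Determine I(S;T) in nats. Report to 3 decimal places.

0.024 nats

Marginals: p(S) = (0.9500, 0.0500), p(T) = (0.3500, 0.5600, 0.0900).
I(S;T) = Σ p(x,y)·ln[p(x,y)/(p(x)p(y))].
  (r,α): 0.33·ln(0.9925) = -0.0025
  (r,β): 0.55·ln(1.0338) = 0.0183
  (r,γ): 0.07·ln(0.8187) = -0.0140
  (s,α): 0.02·ln(1.1429) = 0.0027
  (s,β): 0.01·ln(0.3571) = -0.0103
  (s,γ): 0.02·ln(4.4444) = 0.0298
Sum = 0.024 nats.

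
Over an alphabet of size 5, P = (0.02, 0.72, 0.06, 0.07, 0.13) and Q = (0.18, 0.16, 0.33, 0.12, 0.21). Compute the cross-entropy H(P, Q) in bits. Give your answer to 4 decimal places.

H(P,Q) = −Σ p·log₂ q.
  −0.02·log₂(0.18) = 0.04948
  −0.72·log₂(0.16) = 1.90358
  −0.06·log₂(0.33) = 0.09597
  −0.07·log₂(0.12) = 0.21412
  −0.13·log₂(0.21) = 0.29270
H(P,Q) = 2.5558 bits.

2.5558 bits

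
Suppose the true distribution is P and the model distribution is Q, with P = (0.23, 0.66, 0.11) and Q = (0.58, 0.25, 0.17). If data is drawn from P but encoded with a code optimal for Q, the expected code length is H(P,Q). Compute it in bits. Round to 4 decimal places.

1.7820 bits

H(P,Q) = −Σ p·log₂ q.
  −0.23·log₂(0.58) = 0.18075
  −0.66·log₂(0.25) = 1.32000
  −0.11·log₂(0.17) = 0.28120
H(P,Q) = 1.7820 bits.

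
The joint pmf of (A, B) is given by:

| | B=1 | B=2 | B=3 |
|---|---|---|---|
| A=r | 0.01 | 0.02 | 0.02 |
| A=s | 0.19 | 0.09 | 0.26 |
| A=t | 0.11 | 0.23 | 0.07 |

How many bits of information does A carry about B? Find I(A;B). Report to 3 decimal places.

0.135 bits

Marginals: p(A) = (0.0500, 0.5400, 0.4100), p(B) = (0.3100, 0.3400, 0.3500).
I(A;B) = Σ p(x,y)·log₂[p(x,y)/(p(x)p(y))].
  (r,1): 0.01·log₂(0.6452) = -0.0063
  (r,2): 0.02·log₂(1.1765) = 0.0047
  (r,3): 0.02·log₂(1.1429) = 0.0039
  (s,1): 0.19·log₂(1.1350) = 0.0347
  (s,2): 0.09·log₂(0.4902) = -0.0926
  (s,3): 0.26·log₂(1.3757) = 0.1196
  (t,1): 0.11·log₂(0.8655) = -0.0229
  (t,2): 0.23·log₂(1.6499) = 0.1662
  (t,3): 0.07·log₂(0.4878) = -0.0725
Sum = 0.135 bits.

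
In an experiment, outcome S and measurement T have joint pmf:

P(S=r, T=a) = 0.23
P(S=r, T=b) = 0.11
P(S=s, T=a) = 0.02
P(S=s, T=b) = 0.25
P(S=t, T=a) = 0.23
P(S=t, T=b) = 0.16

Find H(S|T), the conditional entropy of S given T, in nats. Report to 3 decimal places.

0.945 nats

Chain rule: H(S|T) = H(S,T) − H(T).
Marginals: p(S) = (0.3400, 0.2700, 0.3900), p(T) = (0.4800, 0.5200).
H(S,T) = 1.6369 nats; H(T) = 0.6923 nats.
H(S|T) = 1.6369 − 0.6923 = 0.945 nats.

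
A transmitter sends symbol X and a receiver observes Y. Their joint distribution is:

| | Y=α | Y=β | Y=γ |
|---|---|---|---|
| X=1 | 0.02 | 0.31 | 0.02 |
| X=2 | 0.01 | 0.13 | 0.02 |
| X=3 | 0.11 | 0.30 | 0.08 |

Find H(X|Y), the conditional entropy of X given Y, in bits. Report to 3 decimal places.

Marginals: p(X) = (0.3500, 0.1600, 0.4900), p(Y) = (0.1400, 0.7400, 0.1200).
H(X|Y) = Σ p(Y) · H(X|Y=·).
  Y=α: p=0.1400, H(X|Y=α) = 0.9464
  Y=β: p=0.7400, H(X|Y=β) = 1.4947
  Y=γ: p=0.1200, H(X|Y=γ) = 1.2516
Weighted sum = 1.389 bits.

1.389 bits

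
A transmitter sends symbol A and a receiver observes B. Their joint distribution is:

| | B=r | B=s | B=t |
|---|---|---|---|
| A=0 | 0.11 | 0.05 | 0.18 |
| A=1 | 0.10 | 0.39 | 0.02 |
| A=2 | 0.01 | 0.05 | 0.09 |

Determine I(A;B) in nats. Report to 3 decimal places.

0.247 nats

Marginals: p(A) = (0.3400, 0.5100, 0.1500), p(B) = (0.2200, 0.4900, 0.2900).
I(A;B) = H(A) + H(B) − H(A,B).
H(A) = 0.9948, H(B) = 1.0416, H(A,B) = 1.7895.
I(A;B) = 0.9948 + 1.0416 − 1.7895 = 0.247 nats.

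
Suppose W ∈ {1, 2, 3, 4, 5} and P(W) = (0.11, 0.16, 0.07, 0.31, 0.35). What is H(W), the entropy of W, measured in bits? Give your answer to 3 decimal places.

2.096 bits

H(W) = −Σ p·log₂ p.
  −(0.11)·log₂(0.11) = 0.3503
  −(0.16)·log₂(0.16) = 0.4230
  −(0.07)·log₂(0.07) = 0.2686
  −(0.31)·log₂(0.31) = 0.5238
  −(0.35)·log₂(0.35) = 0.5301
Sum: 0.3503 + 0.4230 + 0.2686 + 0.5238 + 0.5301 = 2.096 bits.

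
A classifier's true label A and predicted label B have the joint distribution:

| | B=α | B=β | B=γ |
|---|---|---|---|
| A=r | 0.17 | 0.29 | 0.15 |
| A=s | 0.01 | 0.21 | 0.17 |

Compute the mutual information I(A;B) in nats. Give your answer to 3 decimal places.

Marginals: p(A) = (0.6100, 0.3900), p(B) = (0.1800, 0.5000, 0.3200).
I(A;B) = H(A) + H(B) − H(A,B).
H(A) = 0.6687, H(B) = 1.0199, H(A,B) = 1.6198.
I(A;B) = 0.6687 + 1.0199 − 1.6198 = 0.069 nats.

0.069 nats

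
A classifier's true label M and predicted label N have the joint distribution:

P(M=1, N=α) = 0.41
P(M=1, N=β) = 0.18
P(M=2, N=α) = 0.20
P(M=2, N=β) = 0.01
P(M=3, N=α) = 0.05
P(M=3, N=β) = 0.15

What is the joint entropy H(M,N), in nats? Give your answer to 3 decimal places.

H(M,N) = −Σ p(x,y)·ln p(x,y) over all 6 cells.
  cell (1,α): −0.41·ln0.41 = 0.3656
  cell (1,β): −0.18·ln0.18 = 0.3087
  cell (2,α): −0.20·ln0.20 = 0.3219
  cell (2,β): −0.01·ln0.01 = 0.0461
  cell (3,α): −0.05·ln0.05 = 0.1498
  cell (3,β): −0.15·ln0.15 = 0.2846
Sum = 1.477 nats.

1.477 nats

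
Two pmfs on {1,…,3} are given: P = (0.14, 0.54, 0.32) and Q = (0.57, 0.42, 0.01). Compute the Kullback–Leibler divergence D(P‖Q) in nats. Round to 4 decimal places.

D(P‖Q) = Σ p·ln(p/q).
  0.14·ln(0.14/0.57) = -0.19656
  0.54·ln(0.54/0.42) = 0.13571
  0.32·ln(0.32/0.01) = 1.10904
D(P‖Q) = 1.0482 nats.

1.0482 nats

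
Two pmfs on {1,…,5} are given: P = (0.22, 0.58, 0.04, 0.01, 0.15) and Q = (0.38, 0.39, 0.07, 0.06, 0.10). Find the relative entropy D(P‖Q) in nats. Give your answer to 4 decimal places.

D(P‖Q) = Σ p·ln(p/q).
  0.22·ln(0.22/0.38) = -0.12024
  0.58·ln(0.58/0.39) = 0.23019
  0.04·ln(0.04/0.07) = -0.02238
  0.01·ln(0.01/0.06) = -0.01792
  0.15·ln(0.15/0.10) = 0.06082
D(P‖Q) = 0.1305 nats.

0.1305 nats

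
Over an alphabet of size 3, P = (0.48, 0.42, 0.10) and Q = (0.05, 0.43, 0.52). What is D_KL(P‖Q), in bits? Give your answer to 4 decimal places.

1.3141 bits

D(P‖Q) = Σ p·log₂(p/q).
  0.48·log₂(0.48/0.05) = 1.56626
  0.42·log₂(0.42/0.43) = -0.01426
  0.10·log₂(0.10/0.52) = -0.23785
D(P‖Q) = 1.3141 bits.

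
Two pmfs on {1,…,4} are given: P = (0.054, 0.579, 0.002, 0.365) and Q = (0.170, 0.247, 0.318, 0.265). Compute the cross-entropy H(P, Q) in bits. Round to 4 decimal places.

H(P,Q) = −Σ p·log₂ q.
  −0.054·log₂(0.170) = 0.13805
  −0.579·log₂(0.247) = 1.16808
  −0.002·log₂(0.318) = 0.00331
  −0.365·log₂(0.265) = 0.69932
H(P,Q) = 2.0088 bits.

2.0088 bits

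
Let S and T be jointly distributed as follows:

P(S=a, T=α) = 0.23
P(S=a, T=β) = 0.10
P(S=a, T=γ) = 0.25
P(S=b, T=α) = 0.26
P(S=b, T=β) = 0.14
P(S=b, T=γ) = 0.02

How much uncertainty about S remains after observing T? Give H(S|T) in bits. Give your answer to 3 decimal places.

0.827 bits

Chain rule: H(S|T) = H(S,T) − H(T).
Marginals: p(S) = (0.5800, 0.4200), p(T) = (0.4900, 0.2400, 0.2700).
H(S,T) = 2.3351 bits; H(T) = 1.5084 bits.
H(S|T) = 2.3351 − 1.5084 = 0.827 bits.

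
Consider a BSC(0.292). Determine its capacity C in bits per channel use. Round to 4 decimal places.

0.1287 bits

Binary symmetric channel: C = 1 − h₂(ε) where h₂ is the binary entropy function.
h₂(0.292) = −0.292·log₂0.292 − 0.708·log₂0.708 = 0.8713.
C = 1 − 0.8713 = 0.1287 bits per channel use.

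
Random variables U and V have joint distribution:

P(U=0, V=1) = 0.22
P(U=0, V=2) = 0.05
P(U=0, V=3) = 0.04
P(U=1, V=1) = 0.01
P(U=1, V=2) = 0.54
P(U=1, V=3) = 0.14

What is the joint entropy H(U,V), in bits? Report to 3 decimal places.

1.826 bits

H(U,V) = −Σ p(x,y)·log₂ p(x,y) over all 6 cells.
  cell (0,1): −0.22·log₂0.22 = 0.4806
  cell (0,2): −0.05·log₂0.05 = 0.2161
  cell (0,3): −0.04·log₂0.04 = 0.1858
  cell (1,1): −0.01·log₂0.01 = 0.0664
  cell (1,2): −0.54·log₂0.54 = 0.4800
  cell (1,3): −0.14·log₂0.14 = 0.3971
Sum = 1.826 bits.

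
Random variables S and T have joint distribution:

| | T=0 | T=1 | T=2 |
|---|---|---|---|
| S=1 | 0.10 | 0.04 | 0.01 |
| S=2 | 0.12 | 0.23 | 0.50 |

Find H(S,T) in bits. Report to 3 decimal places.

1.939 bits

H(S,T) = −Σ p(x,y)·log₂ p(x,y) over all 6 cells.
  cell (1,0): −0.10·log₂0.10 = 0.3322
  cell (1,1): −0.04·log₂0.04 = 0.1858
  cell (1,2): −0.01·log₂0.01 = 0.0664
  cell (2,0): −0.12·log₂0.12 = 0.3671
  cell (2,1): −0.23·log₂0.23 = 0.4877
  cell (2,2): −0.50·log₂0.50 = 0.5000
Sum = 1.939 bits.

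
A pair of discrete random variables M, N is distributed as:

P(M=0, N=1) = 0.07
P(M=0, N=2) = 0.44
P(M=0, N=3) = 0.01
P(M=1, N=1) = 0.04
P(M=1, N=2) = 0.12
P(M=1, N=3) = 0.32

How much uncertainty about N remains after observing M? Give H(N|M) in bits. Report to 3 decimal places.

Marginals: p(M) = (0.5200, 0.4800), p(N) = (0.1100, 0.5600, 0.3300).
H(N|M) = Σ p(M) · H(N|M=·).
  M=0: p=0.5200, H(N|M=0) = 0.7030
  M=1: p=0.4800, H(N|M=1) = 1.1887
Weighted sum = 0.936 bits.

0.936 bits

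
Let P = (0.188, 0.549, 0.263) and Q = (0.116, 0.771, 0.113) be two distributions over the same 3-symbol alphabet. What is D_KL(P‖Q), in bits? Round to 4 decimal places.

0.1825 bits

D(P‖Q) = Σ p·log₂(p/q).
  0.188·log₂(0.188/0.116) = 0.13096
  0.549·log₂(0.549/0.771) = -0.26897
  0.263·log₂(0.263/0.113) = 0.32053
D(P‖Q) = 0.1825 bits.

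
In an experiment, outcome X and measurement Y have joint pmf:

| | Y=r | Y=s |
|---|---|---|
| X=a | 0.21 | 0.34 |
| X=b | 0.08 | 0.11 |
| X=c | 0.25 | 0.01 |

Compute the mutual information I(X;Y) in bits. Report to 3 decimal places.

Marginals: p(X) = (0.5500, 0.1900, 0.2600), p(Y) = (0.5400, 0.4600).
I(X;Y) = H(X) + H(Y) − H(X,Y).
H(X) = 1.4349, H(Y) = 0.9954, H(X,Y) = 2.2102.
I(X;Y) = 1.4349 + 0.9954 − 2.2102 = 0.220 bits.

0.220 bits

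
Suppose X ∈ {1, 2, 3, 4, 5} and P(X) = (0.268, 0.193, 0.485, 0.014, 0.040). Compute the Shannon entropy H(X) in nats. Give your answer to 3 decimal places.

H(X) = −Σ p·ln p.
  −(0.268)·ln(0.268) = 0.3529
  −(0.193)·ln(0.193) = 0.3175
  −(0.485)·ln(0.485) = 0.3509
  −(0.014)·ln(0.014) = 0.0598
  −(0.040)·ln(0.040) = 0.1288
Sum: 0.3529 + 0.3175 + 0.3509 + 0.0598 + 0.1288 = 1.210 nats.

1.210 nats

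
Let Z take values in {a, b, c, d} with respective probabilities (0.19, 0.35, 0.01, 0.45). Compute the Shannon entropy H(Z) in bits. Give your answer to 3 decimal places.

H(Z) = −Σ p·log₂ p.
  −(0.19)·log₂(0.19) = 0.4552
  −(0.35)·log₂(0.35) = 0.5301
  −(0.01)·log₂(0.01) = 0.0664
  −(0.45)·log₂(0.45) = 0.5184
Sum: 0.4552 + 0.5301 + 0.0664 + 0.5184 = 1.570 bits.

1.570 bits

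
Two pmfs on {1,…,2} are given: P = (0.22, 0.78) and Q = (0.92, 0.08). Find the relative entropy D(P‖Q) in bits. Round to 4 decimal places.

2.1085 bits

D(P‖Q) = Σ p·log₂(p/q).
  0.22·log₂(0.22/0.92) = -0.45411
  0.78·log₂(0.78/0.08) = 2.56261
D(P‖Q) = 2.1085 bits.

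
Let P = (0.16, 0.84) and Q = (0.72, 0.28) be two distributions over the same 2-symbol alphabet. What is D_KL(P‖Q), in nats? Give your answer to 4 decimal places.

0.6822 nats

D(P‖Q) = Σ p·ln(p/q).
  0.16·ln(0.16/0.72) = -0.24065
  0.84·ln(0.84/0.28) = 0.92283
D(P‖Q) = 0.6822 nats.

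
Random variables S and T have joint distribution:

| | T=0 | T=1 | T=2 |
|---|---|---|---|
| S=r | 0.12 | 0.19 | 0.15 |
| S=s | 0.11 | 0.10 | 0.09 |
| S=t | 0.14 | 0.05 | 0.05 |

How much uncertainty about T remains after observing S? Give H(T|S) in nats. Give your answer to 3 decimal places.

1.058 nats

Chain rule: H(T|S) = H(S,T) − H(S).
Marginals: p(S) = (0.4600, 0.3000, 0.2400), p(T) = (0.3700, 0.3400, 0.2900).
H(S,T) = 2.1191 nats; H(S) = 1.0609 nats.
H(T|S) = 2.1191 − 1.0609 = 1.058 nats.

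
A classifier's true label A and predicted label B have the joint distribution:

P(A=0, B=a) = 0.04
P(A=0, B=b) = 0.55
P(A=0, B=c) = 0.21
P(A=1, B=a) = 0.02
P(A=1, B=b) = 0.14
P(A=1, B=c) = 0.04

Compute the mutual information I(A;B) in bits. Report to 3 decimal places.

0.006 bits

Marginals: p(A) = (0.8000, 0.2000), p(B) = (0.0600, 0.6900, 0.2500).
I(A;B) = Σ p(x,y)·log₂[p(x,y)/(p(x)p(y))].
  (0,a): 0.04·log₂(0.8333) = -0.0105
  (0,b): 0.55·log₂(0.9964) = -0.0029
  (0,c): 0.21·log₂(1.0500) = 0.0148
  (1,a): 0.02·log₂(1.6667) = 0.0147
  (1,b): 0.14·log₂(1.0145) = 0.0029
  (1,c): 0.04·log₂(0.8000) = -0.0129
Sum = 0.006 bits.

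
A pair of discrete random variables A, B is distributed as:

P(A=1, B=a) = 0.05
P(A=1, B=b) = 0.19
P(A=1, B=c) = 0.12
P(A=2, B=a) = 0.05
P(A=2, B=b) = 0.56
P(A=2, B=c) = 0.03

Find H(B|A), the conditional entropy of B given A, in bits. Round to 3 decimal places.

0.932 bits

Chain rule: H(B|A) = H(A,B) − H(A).
Marginals: p(A) = (0.3600, 0.6400), p(B) = (0.1000, 0.7500, 0.1500).
H(A,B) = 1.8747 bits; H(A) = 0.9427 bits.
H(B|A) = 1.8747 − 0.9427 = 0.932 bits.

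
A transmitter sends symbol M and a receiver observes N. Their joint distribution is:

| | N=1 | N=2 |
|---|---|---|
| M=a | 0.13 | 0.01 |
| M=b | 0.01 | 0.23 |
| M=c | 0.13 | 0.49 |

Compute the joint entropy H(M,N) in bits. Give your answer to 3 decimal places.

H(M,N) = −Σ p(x,y)·log₂ p(x,y) over all 6 cells.
  cell (a,1): −0.13·log₂0.13 = 0.3826
  cell (a,2): −0.01·log₂0.01 = 0.0664
  cell (b,1): −0.01·log₂0.01 = 0.0664
  cell (b,2): −0.23·log₂0.23 = 0.4877
  cell (c,1): −0.13·log₂0.13 = 0.3826
  cell (c,2): −0.49·log₂0.49 = 0.5043
Sum = 1.890 bits.

1.890 bits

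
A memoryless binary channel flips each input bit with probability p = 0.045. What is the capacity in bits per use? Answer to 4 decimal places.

0.7352 bits

Binary symmetric channel: C = 1 − h₂(ε) where h₂ is the binary entropy function.
h₂(0.045) = −0.045·log₂0.045 − 0.955·log₂0.955 = 0.2648.
C = 1 − 0.2648 = 0.7352 bits per channel use.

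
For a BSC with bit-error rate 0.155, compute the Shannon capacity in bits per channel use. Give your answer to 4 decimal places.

Binary symmetric channel: C = 1 − h₂(ε) where h₂ is the binary entropy function.
h₂(0.155) = −0.155·log₂0.155 − 0.845·log₂0.845 = 0.6222.
C = 1 − 0.6222 = 0.3778 bits per channel use.

0.3778 bits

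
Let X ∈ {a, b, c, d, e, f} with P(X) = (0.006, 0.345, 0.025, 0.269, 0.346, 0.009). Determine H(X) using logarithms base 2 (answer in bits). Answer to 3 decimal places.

H(X) = −Σ p·log₂ p.
  −(0.006)·log₂(0.006) = 0.0443
  −(0.345)·log₂(0.345) = 0.5297
  −(0.025)·log₂(0.025) = 0.1330
  −(0.269)·log₂(0.269) = 0.5096
  −(0.346)·log₂(0.346) = 0.5298
  −(0.009)·log₂(0.009) = 0.0612
Sum: 0.0443 + 0.5297 + 0.1330 + 0.5096 + 0.5298 + 0.0612 = 1.808 bits.

1.808 bits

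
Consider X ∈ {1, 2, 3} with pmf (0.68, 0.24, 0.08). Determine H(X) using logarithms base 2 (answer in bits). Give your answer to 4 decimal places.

1.1640 bits

H(X) = −Σ p·log₂ p.
  −(0.68)·log₂(0.68) = 0.37835
  −(0.24)·log₂(0.24) = 0.49413
  −(0.08)·log₂(0.08) = 0.29151
Sum: 0.37835 + 0.49413 + 0.29151 = 1.1640 bits.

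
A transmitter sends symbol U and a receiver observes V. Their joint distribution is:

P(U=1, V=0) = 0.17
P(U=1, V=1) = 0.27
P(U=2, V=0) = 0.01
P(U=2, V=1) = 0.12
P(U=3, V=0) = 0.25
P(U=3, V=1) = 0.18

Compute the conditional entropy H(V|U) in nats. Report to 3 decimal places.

0.621 nats

Marginals: p(U) = (0.4400, 0.1300, 0.4300), p(V) = (0.4300, 0.5700).
H(V|U) = Σ p(U) · H(V|U=·).
  U=1: p=0.4400, H(V|U=1) = 0.6671
  U=2: p=0.1300, H(V|U=2) = 0.2712
  U=3: p=0.4300, H(V|U=3) = 0.6798
Weighted sum = 0.621 nats.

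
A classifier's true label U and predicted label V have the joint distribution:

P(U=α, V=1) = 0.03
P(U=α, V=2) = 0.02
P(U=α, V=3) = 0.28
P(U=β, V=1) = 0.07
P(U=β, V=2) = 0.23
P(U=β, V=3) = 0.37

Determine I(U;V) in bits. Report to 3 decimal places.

Marginals: p(U) = (0.3300, 0.6700), p(V) = (0.1000, 0.2500, 0.6500).
I(U;V) = Σ p(x,y)·log₂[p(x,y)/(p(x)p(y))].
  (α,1): 0.03·log₂(0.9091) = -0.0041
  (α,2): 0.02·log₂(0.2424) = -0.0409
  (α,3): 0.28·log₂(1.3054) = 0.1076
  (β,1): 0.07·log₂(1.0448) = 0.0044
  (β,2): 0.23·log₂(1.3731) = 0.1052
  (β,3): 0.37·log₂(0.8496) = -0.0870
Sum = 0.085 bits.

0.085 bits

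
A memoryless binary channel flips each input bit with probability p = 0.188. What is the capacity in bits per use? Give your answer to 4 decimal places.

0.3027 bits

Binary symmetric channel: C = 1 − h₂(ε) where h₂ is the binary entropy function.
h₂(0.188) = −0.188·log₂0.188 − 0.812·log₂0.812 = 0.6973.
C = 1 − 0.6973 = 0.3027 bits per channel use.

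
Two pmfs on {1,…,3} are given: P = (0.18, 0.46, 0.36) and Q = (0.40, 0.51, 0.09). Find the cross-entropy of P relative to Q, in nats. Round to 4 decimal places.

H(P,Q) = −Σ p·ln q.
  −0.18·ln(0.40) = 0.16493
  −0.46·ln(0.51) = 0.30974
  −0.36·ln(0.09) = 0.86686
H(P,Q) = 1.3415 nats.

1.3415 nats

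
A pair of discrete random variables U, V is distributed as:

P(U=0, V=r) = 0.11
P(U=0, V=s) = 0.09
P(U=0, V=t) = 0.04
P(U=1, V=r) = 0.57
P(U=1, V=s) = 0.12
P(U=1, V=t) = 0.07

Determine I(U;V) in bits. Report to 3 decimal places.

0.050 bits

Marginals: p(U) = (0.2400, 0.7600), p(V) = (0.6800, 0.2100, 0.1100).
I(U;V) = H(U) + H(V) − H(U,V).
H(U) = 0.7950, H(V) = 1.2015, H(U,V) = 1.9466.
I(U;V) = 0.7950 + 1.2015 − 1.9466 = 0.050 bits.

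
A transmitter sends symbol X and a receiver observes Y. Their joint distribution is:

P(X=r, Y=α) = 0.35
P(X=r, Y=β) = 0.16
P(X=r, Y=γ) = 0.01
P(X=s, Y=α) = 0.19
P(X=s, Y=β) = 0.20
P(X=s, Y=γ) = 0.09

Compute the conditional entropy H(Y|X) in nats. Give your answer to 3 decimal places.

Chain rule: H(Y|X) = H(X,Y) − H(X).
Marginals: p(X) = (0.5200, 0.4800), p(Y) = (0.5400, 0.3600, 0.1000).
H(X,Y) = 1.5608 nats; H(X) = 0.6923 nats.
H(Y|X) = 1.5608 − 0.6923 = 0.868 nats.

0.868 nats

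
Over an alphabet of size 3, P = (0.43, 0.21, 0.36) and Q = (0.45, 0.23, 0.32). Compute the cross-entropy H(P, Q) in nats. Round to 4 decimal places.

1.0622 nats

H(P,Q) = −Σ p·ln q.
  −0.43·ln(0.45) = 0.34336
  −0.21·ln(0.23) = 0.30863
  −0.36·ln(0.32) = 0.41020
H(P,Q) = 1.0622 nats.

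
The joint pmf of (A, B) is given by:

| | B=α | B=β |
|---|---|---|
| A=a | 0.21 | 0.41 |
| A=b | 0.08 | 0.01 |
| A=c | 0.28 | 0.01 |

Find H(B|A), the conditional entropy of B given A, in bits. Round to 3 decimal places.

0.681 bits

Chain rule: H(B|A) = H(A,B) − H(A).
Marginals: p(A) = (0.6200, 0.0900, 0.2900), p(B) = (0.5700, 0.4300).
H(A,B) = 1.9388 bits; H(A) = 1.2581 bits.
H(B|A) = 1.9388 − 1.2581 = 0.681 bits.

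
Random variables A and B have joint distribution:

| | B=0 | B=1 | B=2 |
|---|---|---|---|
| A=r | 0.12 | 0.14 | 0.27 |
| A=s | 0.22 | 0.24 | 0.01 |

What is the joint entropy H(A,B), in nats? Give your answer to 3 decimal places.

1.605 nats

H(A,B) = −Σ p(x,y)·ln p(x,y) over all 6 cells.
  cell (r,0): −0.12·ln0.12 = 0.2544
  cell (r,1): −0.14·ln0.14 = 0.2753
  cell (r,2): −0.27·ln0.27 = 0.3535
  cell (s,0): −0.22·ln0.22 = 0.3331
  cell (s,1): −0.24·ln0.24 = 0.3425
  cell (s,2): −0.01·ln0.01 = 0.0461
Sum = 1.605 nats.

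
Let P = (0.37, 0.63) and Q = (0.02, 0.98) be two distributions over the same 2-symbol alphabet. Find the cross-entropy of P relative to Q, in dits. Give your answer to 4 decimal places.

0.6341 dits

H(P,Q) = −Σ p·log₁₀ q.
  −0.37·log₁₀(0.02) = 0.62862
  −0.63·log₁₀(0.98) = 0.00553
H(P,Q) = 0.6341 dits.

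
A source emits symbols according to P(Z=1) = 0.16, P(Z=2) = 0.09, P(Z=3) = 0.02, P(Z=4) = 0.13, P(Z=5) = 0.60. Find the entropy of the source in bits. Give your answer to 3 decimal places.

H(Z) = −Σ p·log₂ p.
  −(0.16)·log₂(0.16) = 0.4230
  −(0.09)·log₂(0.09) = 0.3127
  −(0.02)·log₂(0.02) = 0.1129
  −(0.13)·log₂(0.13) = 0.3826
  −(0.60)·log₂(0.60) = 0.4422
Sum: 0.4230 + 0.3127 + 0.1129 + 0.3826 + 0.4422 = 1.673 bits.

1.673 bits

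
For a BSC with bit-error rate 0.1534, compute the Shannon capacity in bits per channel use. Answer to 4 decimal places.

0.3817 bits

Binary symmetric channel: C = 1 − h₂(ε) where h₂ is the binary entropy function.
h₂(0.1534) = −0.1534·log₂0.1534 − 0.8466·log₂0.8466 = 0.6183.
C = 1 − 0.6183 = 0.3817 bits per channel use.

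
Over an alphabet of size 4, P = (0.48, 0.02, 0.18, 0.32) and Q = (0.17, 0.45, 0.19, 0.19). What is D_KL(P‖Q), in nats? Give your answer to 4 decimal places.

0.5930 nats

D(P‖Q) = Σ p·ln(p/q).
  0.48·ln(0.48/0.17) = 0.49823
  0.02·ln(0.02/0.45) = -0.06227
  0.18·ln(0.18/0.19) = -0.00973
  0.32·ln(0.32/0.19) = 0.16682
D(P‖Q) = 0.5930 nats.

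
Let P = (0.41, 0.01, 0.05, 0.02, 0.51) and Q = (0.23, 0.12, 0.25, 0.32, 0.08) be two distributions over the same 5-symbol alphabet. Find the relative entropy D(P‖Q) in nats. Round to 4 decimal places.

D(P‖Q) = Σ p·ln(p/q).
  0.41·ln(0.41/0.23) = 0.23701
  0.01·ln(0.01/0.12) = -0.02485
  0.05·ln(0.05/0.25) = -0.08047
  0.02·ln(0.02/0.32) = -0.05545
  0.51·ln(0.51/0.08) = 0.94472
D(P‖Q) = 1.0210 nats.

1.0210 nats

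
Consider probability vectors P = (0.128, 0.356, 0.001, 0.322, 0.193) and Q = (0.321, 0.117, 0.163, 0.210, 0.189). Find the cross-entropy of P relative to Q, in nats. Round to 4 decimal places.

H(P,Q) = −Σ p·ln q.
  −0.128·ln(0.321) = 0.14545
  −0.356·ln(0.117) = 0.76383
  −0.001·ln(0.163) = 0.00181
  −0.322·ln(0.210) = 0.50253
  −0.193·ln(0.189) = 0.32154
H(P,Q) = 1.7352 nats.

1.7352 nats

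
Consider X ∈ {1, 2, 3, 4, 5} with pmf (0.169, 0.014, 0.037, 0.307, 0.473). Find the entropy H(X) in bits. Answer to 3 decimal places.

H(X) = −Σ p·log₂ p.
  −(0.169)·log₂(0.169) = 0.4335
  −(0.014)·log₂(0.014) = 0.0862
  −(0.037)·log₂(0.037) = 0.1760
  −(0.307)·log₂(0.307) = 0.5230
  −(0.473)·log₂(0.473) = 0.5109
Sum: 0.4335 + 0.0862 + 0.1760 + 0.5230 + 0.5109 = 1.730 bits.

1.730 bits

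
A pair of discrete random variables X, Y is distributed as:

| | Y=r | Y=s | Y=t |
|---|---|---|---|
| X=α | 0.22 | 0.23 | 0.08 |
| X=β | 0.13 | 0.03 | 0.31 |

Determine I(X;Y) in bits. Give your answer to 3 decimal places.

0.245 bits

Marginals: p(X) = (0.5300, 0.4700), p(Y) = (0.3500, 0.2600, 0.3900).
I(X;Y) = Σ p(x,y)·log₂[p(x,y)/(p(x)p(y))].
  (α,r): 0.22·log₂(1.1860) = 0.0541
  (α,s): 0.23·log₂(1.6691) = 0.1700
  (α,t): 0.08·log₂(0.3870) = -0.1096
  (β,r): 0.13·log₂(0.7903) = -0.0441
  (β,s): 0.03·log₂(0.2455) = -0.0608
  (β,t): 0.31·log₂(1.6912) = 0.2350
Sum = 0.245 bits.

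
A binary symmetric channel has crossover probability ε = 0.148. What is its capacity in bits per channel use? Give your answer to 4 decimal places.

Binary symmetric channel: C = 1 − h₂(ε) where h₂ is the binary entropy function.
h₂(0.148) = −0.148·log₂0.148 − 0.852·log₂0.852 = 0.6048.
C = 1 − 0.6048 = 0.3952 bits per channel use.

0.3952 bits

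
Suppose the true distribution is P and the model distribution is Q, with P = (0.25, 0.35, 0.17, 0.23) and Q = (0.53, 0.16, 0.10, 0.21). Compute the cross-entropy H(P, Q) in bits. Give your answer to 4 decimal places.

2.2369 bits

H(P,Q) = −Σ p·log₂ q.
  −0.25·log₂(0.53) = 0.22898
  −0.35·log₂(0.16) = 0.92535
  −0.17·log₂(0.10) = 0.56473
  −0.23·log₂(0.21) = 0.51785
H(P,Q) = 2.2369 bits.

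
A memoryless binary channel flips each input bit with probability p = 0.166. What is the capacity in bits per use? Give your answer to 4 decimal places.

Binary symmetric channel: C = 1 − h₂(ε) where h₂ is the binary entropy function.
h₂(0.166) = −0.166·log₂0.166 − 0.834·log₂0.834 = 0.6485.
C = 1 − 0.6485 = 0.3515 bits per channel use.

0.3515 bits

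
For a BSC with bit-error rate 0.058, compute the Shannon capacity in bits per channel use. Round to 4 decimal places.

0.6805 bits

Binary symmetric channel: C = 1 − h₂(ε) where h₂ is the binary entropy function.
h₂(0.058) = −0.058·log₂0.058 − 0.942·log₂0.942 = 0.3195.
C = 1 − 0.3195 = 0.6805 bits per channel use.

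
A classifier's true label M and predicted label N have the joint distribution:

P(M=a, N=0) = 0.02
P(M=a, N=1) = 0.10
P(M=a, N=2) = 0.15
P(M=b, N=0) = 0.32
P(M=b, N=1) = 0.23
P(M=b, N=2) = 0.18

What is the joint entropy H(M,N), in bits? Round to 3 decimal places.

2.315 bits

H(M,N) = −Σ p(x,y)·log₂ p(x,y) over all 6 cells.
  cell (a,0): −0.02·log₂0.02 = 0.1129
  cell (a,1): −0.10·log₂0.10 = 0.3322
  cell (a,2): −0.15·log₂0.15 = 0.4105
  cell (b,0): −0.32·log₂0.32 = 0.5260
  cell (b,1): −0.23·log₂0.23 = 0.4877
  cell (b,2): −0.18·log₂0.18 = 0.4453
Sum = 2.315 bits.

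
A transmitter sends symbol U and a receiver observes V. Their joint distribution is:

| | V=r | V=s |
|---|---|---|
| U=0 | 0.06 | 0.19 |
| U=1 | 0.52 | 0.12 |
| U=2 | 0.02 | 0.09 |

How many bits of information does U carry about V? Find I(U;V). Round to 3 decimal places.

Marginals: p(U) = (0.2500, 0.6400, 0.1100), p(V) = (0.6000, 0.4000).
I(U;V) = H(U) + H(V) − H(U,V).
H(U) = 1.2624, H(V) = 0.9710, H(U,V) = 1.9819.
I(U;V) = 1.2624 + 0.9710 − 1.9819 = 0.251 bits.

0.251 bits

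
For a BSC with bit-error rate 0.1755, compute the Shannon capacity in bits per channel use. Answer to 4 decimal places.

0.3299 bits

Binary symmetric channel: C = 1 − h₂(ε) where h₂ is the binary entropy function.
h₂(0.1755) = −0.1755·log₂0.1755 − 0.8245·log₂0.8245 = 0.6701.
C = 1 − 0.6701 = 0.3299 bits per channel use.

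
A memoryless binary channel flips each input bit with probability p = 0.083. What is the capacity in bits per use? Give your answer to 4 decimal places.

0.5873 bits

Binary symmetric channel: C = 1 − h₂(ε) where h₂ is the binary entropy function.
h₂(0.083) = −0.083·log₂0.083 − 0.917·log₂0.917 = 0.4127.
C = 1 − 0.4127 = 0.5873 bits per channel use.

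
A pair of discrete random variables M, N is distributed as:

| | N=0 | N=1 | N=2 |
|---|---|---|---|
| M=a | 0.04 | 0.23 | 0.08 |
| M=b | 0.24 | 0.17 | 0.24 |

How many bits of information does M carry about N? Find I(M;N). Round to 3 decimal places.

Marginals: p(M) = (0.3500, 0.6500), p(N) = (0.2800, 0.4000, 0.3200).
I(M;N) = H(M) + H(N) − H(M,N).
H(M) = 0.9341, H(N) = 1.5690, H(M,N) = 2.3878.
I(M;N) = 0.9341 + 1.5690 − 2.3878 = 0.115 bits.

0.115 bits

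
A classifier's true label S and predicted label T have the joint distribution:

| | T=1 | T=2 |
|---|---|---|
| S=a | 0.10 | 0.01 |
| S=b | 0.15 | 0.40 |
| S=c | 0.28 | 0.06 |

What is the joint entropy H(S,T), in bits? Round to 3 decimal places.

H(S,T) = −Σ p(x,y)·log₂ p(x,y) over all 6 cells.
  cell (a,1): −0.10·log₂0.10 = 0.3322
  cell (a,2): −0.01·log₂0.01 = 0.0664
  cell (b,1): −0.15·log₂0.15 = 0.4105
  cell (b,2): −0.40·log₂0.40 = 0.5288
  cell (c,1): −0.28·log₂0.28 = 0.5142
  cell (c,2): −0.06·log₂0.06 = 0.2435
Sum = 2.096 bits.

2.096 bits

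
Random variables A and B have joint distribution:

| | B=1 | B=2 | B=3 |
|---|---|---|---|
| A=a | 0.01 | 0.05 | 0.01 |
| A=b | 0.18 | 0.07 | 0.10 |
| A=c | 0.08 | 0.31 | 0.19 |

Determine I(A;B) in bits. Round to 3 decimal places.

Marginals: p(A) = (0.0700, 0.3500, 0.5800), p(B) = (0.2700, 0.4300, 0.3000).
I(A;B) = Σ p(x,y)·log₂[p(x,y)/(p(x)p(y))].
  (a,1): 0.01·log₂(0.5291) = -0.0092
  (a,2): 0.05·log₂(1.6611) = 0.0366
  (a,3): 0.01·log₂(0.4762) = -0.0107
  (b,1): 0.18·log₂(1.9048) = 0.1673
  (b,2): 0.07·log₂(0.4651) = -0.0773
  (b,3): 0.10·log₂(0.9524) = -0.0070
  (c,1): 0.08·log₂(0.5109) = -0.0775
  (c,2): 0.31·log₂(1.2430) = 0.0973
  (c,3): 0.19·log₂(1.0920) = 0.0241
Sum = 0.144 bits.

0.144 bits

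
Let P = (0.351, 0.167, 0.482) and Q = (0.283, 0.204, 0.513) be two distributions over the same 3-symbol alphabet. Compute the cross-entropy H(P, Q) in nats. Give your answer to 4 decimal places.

H(P,Q) = −Σ p·ln q.
  −0.351·ln(0.283) = 0.44307
  −0.167·ln(0.204) = 0.26547
  −0.482·ln(0.513) = 0.32173
H(P,Q) = 1.0303 nats.

1.0303 nats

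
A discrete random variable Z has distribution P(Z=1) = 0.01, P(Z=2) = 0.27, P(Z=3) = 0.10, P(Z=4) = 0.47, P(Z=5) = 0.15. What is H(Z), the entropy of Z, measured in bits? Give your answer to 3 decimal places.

H(Z) = −Σ p·log₂ p.
  −(0.01)·log₂(0.01) = 0.0664
  −(0.27)·log₂(0.27) = 0.5100
  −(0.10)·log₂(0.10) = 0.3322
  −(0.47)·log₂(0.47) = 0.5120
  −(0.15)·log₂(0.15) = 0.4105
Sum: 0.0664 + 0.5100 + 0.3322 + 0.5120 + 0.4105 = 1.831 bits.

1.831 bits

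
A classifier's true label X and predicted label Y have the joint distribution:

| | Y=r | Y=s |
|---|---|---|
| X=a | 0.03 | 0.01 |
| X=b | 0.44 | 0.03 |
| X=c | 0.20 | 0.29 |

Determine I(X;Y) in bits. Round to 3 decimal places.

Marginals: p(X) = (0.0400, 0.4700, 0.4900), p(Y) = (0.6700, 0.3300).
I(X;Y) = H(X) + H(Y) − H(X,Y).
H(X) = 1.2020, H(Y) = 0.9149, H(X,Y) = 1.8734.
I(X;Y) = 1.2020 + 0.9149 − 1.8734 = 0.244 bits.

0.244 bits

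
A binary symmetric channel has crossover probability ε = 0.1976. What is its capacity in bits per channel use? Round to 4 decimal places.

Binary symmetric channel: C = 1 − h₂(ε) where h₂ is the binary entropy function.
h₂(0.1976) = −0.1976·log₂0.1976 − 0.8024·log₂0.8024 = 0.7171.
C = 1 − 0.7171 = 0.2829 bits per channel use.

0.2829 bits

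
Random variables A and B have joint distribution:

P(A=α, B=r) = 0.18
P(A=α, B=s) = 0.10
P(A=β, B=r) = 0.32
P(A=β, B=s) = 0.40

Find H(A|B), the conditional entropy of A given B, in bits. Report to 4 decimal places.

0.8323 bits

Chain rule: H(A|B) = H(A,B) − H(B).
Marginals: p(A) = (0.2800, 0.7200), p(B) = (0.5000, 0.5000).
H(A,B) = 1.8323 bits; H(B) = 1.0000 bits.
H(A|B) = 1.8323 − 1.0000 = 0.8323 bits.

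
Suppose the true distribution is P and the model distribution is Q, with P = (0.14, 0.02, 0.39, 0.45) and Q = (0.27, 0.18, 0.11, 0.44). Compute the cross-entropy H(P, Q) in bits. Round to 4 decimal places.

H(P,Q) = −Σ p·log₂ q.
  −0.14·log₂(0.27) = 0.26446
  −0.02·log₂(0.18) = 0.04948
  −0.39·log₂(0.11) = 1.24193
  −0.45·log₂(0.44) = 0.53299
H(P,Q) = 2.0889 bits.

2.0889 bits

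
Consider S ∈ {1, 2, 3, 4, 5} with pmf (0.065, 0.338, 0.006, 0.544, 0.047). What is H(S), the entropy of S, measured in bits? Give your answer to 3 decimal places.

1.515 bits

H(S) = −Σ p·log₂ p.
  −(0.065)·log₂(0.065) = 0.2563
  −(0.338)·log₂(0.338) = 0.5289
  −(0.006)·log₂(0.006) = 0.0443
  −(0.544)·log₂(0.544) = 0.4778
  −(0.047)·log₂(0.047) = 0.2073
Sum: 0.2563 + 0.5289 + 0.0443 + 0.4778 + 0.2073 = 1.515 bits.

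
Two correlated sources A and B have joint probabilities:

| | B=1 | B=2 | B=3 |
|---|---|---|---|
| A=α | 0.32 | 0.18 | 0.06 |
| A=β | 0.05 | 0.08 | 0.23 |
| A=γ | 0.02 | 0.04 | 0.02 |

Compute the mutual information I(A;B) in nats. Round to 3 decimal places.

Marginals: p(A) = (0.5600, 0.3600, 0.0800), p(B) = (0.3900, 0.3000, 0.3100).
I(A;B) = Σ p(x,y)·ln[p(x,y)/(p(x)p(y))].
  (α,1): 0.32·ln(1.4652) = 0.1222
  (α,2): 0.18·ln(1.0714) = 0.0124
  (α,3): 0.06·ln(0.3456) = -0.0637
  (β,1): 0.05·ln(0.3561) = -0.0516
  (β,2): 0.08·ln(0.7407) = -0.0240
  (β,3): 0.23·ln(2.0609) = 0.1663
  (γ,1): 0.02·ln(0.6410) = -0.0089
  (γ,2): 0.04·ln(1.6667) = 0.0204
  (γ,3): 0.02·ln(0.8065) = -0.0043
Sum = 0.169 nats.

0.169 nats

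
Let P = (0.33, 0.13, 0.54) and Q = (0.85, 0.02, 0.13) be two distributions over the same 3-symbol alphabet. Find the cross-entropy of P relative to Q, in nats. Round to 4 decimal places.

1.6639 nats

H(P,Q) = −Σ p·ln q.
  −0.33·ln(0.85) = 0.05363
  −0.13·ln(0.02) = 0.50856
  −0.54·ln(0.13) = 1.10172
H(P,Q) = 1.6639 nats.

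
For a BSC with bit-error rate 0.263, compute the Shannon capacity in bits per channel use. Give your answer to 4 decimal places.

0.1688 bits

Binary symmetric channel: C = 1 − h₂(ε) where h₂ is the binary entropy function.
h₂(0.263) = −0.263·log₂0.263 − 0.737·log₂0.737 = 0.8312.
C = 1 − 0.8312 = 0.1688 bits per channel use.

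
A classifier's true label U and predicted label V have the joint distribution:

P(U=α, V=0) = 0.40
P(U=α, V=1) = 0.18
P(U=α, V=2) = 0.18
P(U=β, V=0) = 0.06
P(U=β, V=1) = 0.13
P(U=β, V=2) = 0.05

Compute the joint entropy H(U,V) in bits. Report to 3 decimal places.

2.262 bits

H(U,V) = −Σ p(x,y)·log₂ p(x,y) over all 6 cells.
  cell (α,0): −0.40·log₂0.40 = 0.5288
  cell (α,1): −0.18·log₂0.18 = 0.4453
  cell (α,2): −0.18·log₂0.18 = 0.4453
  cell (β,0): −0.06·log₂0.06 = 0.2435
  cell (β,1): −0.13·log₂0.13 = 0.3826
  cell (β,2): −0.05·log₂0.05 = 0.2161
Sum = 2.262 bits.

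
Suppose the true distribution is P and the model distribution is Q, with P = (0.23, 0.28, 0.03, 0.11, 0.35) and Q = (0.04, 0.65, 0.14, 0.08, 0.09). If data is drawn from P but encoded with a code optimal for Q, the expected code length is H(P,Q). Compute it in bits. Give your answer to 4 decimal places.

H(P,Q) = −Σ p·log₂ q.
  −0.23·log₂(0.04) = 1.06809
  −0.28·log₂(0.65) = 0.17402
  −0.03·log₂(0.14) = 0.08510
  −0.11·log₂(0.08) = 0.40082
  −0.35·log₂(0.09) = 1.21588
H(P,Q) = 2.9439 bits.

2.9439 bits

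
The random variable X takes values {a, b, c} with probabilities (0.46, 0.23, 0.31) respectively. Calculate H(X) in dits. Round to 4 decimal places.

H(X) = −Σ p·log₁₀ p.
  −(0.46)·log₁₀(0.46) = 0.15513
  −(0.23)·log₁₀(0.23) = 0.14680
  −(0.31)·log₁₀(0.31) = 0.15768
Sum: 0.15513 + 0.14680 + 0.15768 = 0.4596 dits.

0.4596 dits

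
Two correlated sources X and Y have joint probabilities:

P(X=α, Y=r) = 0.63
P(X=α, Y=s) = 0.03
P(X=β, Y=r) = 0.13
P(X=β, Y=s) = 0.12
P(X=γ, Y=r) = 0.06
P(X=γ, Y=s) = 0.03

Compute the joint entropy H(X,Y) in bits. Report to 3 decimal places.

1.717 bits

H(X,Y) = −Σ p(x,y)·log₂ p(x,y) over all 6 cells.
  cell (α,r): −0.63·log₂0.63 = 0.4199
  cell (α,s): −0.03·log₂0.03 = 0.1518
  cell (β,r): −0.13·log₂0.13 = 0.3826
  cell (β,s): −0.12·log₂0.12 = 0.3671
  cell (γ,r): −0.06·log₂0.06 = 0.2435
  cell (γ,s): −0.03·log₂0.03 = 0.1518
Sum = 1.717 bits.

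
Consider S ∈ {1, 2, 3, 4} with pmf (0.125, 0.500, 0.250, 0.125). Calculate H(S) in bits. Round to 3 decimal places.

H(S) = −Σ p·log₂ p.
  −(0.125)·log₂(0.125) = 0.3750
  −(0.500)·log₂(0.500) = 0.5000
  −(0.250)·log₂(0.250) = 0.5000
  −(0.125)·log₂(0.125) = 0.3750
Sum: 0.3750 + 0.5000 + 0.5000 + 0.3750 = 1.750 bits.

1.750 bits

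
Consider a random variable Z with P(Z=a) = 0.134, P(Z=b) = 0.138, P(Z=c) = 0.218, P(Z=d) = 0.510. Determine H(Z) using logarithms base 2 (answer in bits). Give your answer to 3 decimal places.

H(Z) = −Σ p·log₂ p.
  −(0.134)·log₂(0.134) = 0.3886
  −(0.138)·log₂(0.138) = 0.3943
  −(0.218)·log₂(0.218) = 0.4791
  −(0.510)·log₂(0.510) = 0.4954
Sum: 0.3886 + 0.3943 + 0.4791 + 0.4954 = 1.757 bits.

1.757 bits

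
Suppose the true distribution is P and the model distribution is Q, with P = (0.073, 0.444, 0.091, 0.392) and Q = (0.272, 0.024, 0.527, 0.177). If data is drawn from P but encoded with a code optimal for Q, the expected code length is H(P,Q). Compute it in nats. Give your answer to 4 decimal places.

2.4881 nats

H(P,Q) = −Σ p·ln q.
  −0.073·ln(0.272) = 0.09504
  −0.444·ln(0.024) = 1.65599
  −0.091·ln(0.527) = 0.05829
  −0.392·ln(0.177) = 0.67879
H(P,Q) = 2.4881 nats.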